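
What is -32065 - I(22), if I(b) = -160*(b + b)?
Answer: -25025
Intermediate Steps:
I(b) = -320*b
-32065 - I(22) = -32065 - (-320)*22 = -32065 - 1*(-7040) = -32065 + 7040 = -25025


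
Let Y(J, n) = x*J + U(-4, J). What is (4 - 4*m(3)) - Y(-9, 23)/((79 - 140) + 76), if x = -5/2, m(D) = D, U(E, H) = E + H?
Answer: -259/30 ≈ -8.6333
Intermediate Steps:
x = -5/2 (x = -5*½ = -5/2 ≈ -2.5000)
Y(J, n) = -4 - 3*J/2 (Y(J, n) = -5*J/2 + (-4 + J) = -4 - 3*J/2)
(4 - 4*m(3)) - Y(-9, 23)/((79 - 140) + 76) = (4 - 4*3) - (-4 - 3/2*(-9))/((79 - 140) + 76) = (4 - 12) - (-4 + 27/2)/(-61 + 76) = -8 - 19/(2*15) = -8 - 1*19/30 = -8 - 19/30 = -259/30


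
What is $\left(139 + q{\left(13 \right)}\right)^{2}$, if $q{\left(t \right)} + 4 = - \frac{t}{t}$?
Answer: $17956$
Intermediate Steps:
$q{\left(t \right)} = -5$ ($q{\left(t \right)} = -4 - \frac{t}{t} = -4 - 1 = -5$)
$\left(139 + q{\left(13 \right)}\right)^{2} = \left(139 - 5\right)^{2} = 134^{2} = 17956$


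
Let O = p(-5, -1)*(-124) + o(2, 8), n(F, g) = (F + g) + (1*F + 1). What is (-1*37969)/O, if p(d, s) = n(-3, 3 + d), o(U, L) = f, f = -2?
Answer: -37969/866 ≈ -43.844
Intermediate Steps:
o(U, L) = -2
n(F, g) = 1 + g + 2*F (n(F, g) = (F + g) + (F + 1) = (F + g) + (1 + F) = 1 + g + 2*F)
p(d, s) = -2 + d (p(d, s) = 1 + (3 + d) + 2*(-3) = 1 + (3 + d) - 6 = -2 + d)
O = 866 (O = (-2 - 5)*(-124) - 2 = -7*(-124) - 2 = 868 - 2 = 866)
(-1*37969)/O = -1*37969/866 = -37969*1/866 = -37969/866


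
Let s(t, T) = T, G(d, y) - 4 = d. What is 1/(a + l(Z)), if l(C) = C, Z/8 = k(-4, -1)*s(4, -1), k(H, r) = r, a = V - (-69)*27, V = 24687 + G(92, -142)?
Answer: 1/26654 ≈ 3.7518e-5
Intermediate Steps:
G(d, y) = 4 + d
V = 24783 (V = 24687 + (4 + 92) = 24687 + 96 = 24783)
a = 26646 (a = 24783 - (-69)*27 = 24783 - 1*(-1863) = 24783 + 1863 = 26646)
Z = 8 (Z = 8*(-1*(-1)) = 8*1 = 8)
1/(a + l(Z)) = 1/(26646 + 8) = 1/26654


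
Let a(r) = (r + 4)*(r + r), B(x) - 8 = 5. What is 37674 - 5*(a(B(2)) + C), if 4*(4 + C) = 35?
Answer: 141761/4 ≈ 35440.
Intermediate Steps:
B(x) = 13 (B(x) = 8 + 5 = 13)
a(r) = 2*r*(4 + r) (a(r) = (4 + r)*(2*r) = 2*r*(4 + r))
C = 19/4 (C = -4 + (1/4)*35 = -4 + 35/4 = 19/4 ≈ 4.7500)
37674 - 5*(a(B(2)) + C) = 37674 - 5*(2*13*(4 + 13) + 19/4) = 37674 - 5*(2*13*17 + 19/4) = 37674 - 5*(442 + 19/4) = 37674 - 5*1787/4 = 37674 - 1*8935/4 = 37674 - 8935/4 = 141761/4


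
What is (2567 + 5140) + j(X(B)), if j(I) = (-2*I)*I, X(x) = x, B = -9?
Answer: 7545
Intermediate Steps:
j(I) = -2*I²
(2567 + 5140) + j(X(B)) = (2567 + 5140) - 2*(-9)² = 7707 - 2*81 = 7707 - 162 = 7545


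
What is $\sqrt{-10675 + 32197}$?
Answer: $\sqrt{21522} \approx 146.7$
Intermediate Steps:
$\sqrt{-10675 + 32197} = \sqrt{21522}$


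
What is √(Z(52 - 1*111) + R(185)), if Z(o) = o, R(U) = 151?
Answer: 2*√23 ≈ 9.5917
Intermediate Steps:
√(Z(52 - 1*111) + R(185)) = √((52 - 1*111) + 151) = √((52 - 111) + 151) = √(-59 + 151) = √92 = 2*√23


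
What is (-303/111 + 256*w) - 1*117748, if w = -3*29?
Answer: -5180841/37 ≈ -1.4002e+5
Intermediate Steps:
w = -87
(-303/111 + 256*w) - 1*117748 = (-303/111 + 256*(-87)) - 1*117748 = (-303*1/111 - 22272) - 117748 = (-101/37 - 22272) - 117748 = -824165/37 - 117748 = -5180841/37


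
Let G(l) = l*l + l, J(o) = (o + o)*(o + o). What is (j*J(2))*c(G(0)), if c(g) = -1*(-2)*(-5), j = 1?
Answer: -160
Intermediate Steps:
J(o) = 4*o² (J(o) = (2*o)*(2*o) = 4*o²)
G(l) = l + l² (G(l) = l² + l = l + l²)
c(g) = -10 (c(g) = 2*(-5) = -10)
(j*J(2))*c(G(0)) = (1*(4*2²))*(-10) = (1*(4*4))*(-10) = (1*16)*(-10) = 16*(-10) = -160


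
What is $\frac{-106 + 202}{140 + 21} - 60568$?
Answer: $- \frac{9751352}{161} \approx -60567.0$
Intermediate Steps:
$\frac{-106 + 202}{140 + 21} - 60568 = \frac{96}{161} - 60568 = - \frac{9751352}{161}$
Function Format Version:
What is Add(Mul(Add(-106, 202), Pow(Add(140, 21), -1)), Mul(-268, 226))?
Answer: Rational(-9751352, 161) ≈ -60567.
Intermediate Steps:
Add(Mul(Add(-106, 202), Pow(Add(140, 21), -1)), Mul(-268, 226)) = Add(Mul(96, Pow(161, -1)), -60568) = Add(Mul(96, Rational(1, 161)), -60568) = Add(Rational(96, 161), -60568) = Rational(-9751352, 161)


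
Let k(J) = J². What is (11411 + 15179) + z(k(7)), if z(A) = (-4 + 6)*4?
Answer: 26598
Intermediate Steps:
z(A) = 8 (z(A) = 2*4 = 8)
(11411 + 15179) + z(k(7)) = (11411 + 15179) + 8 = 26590 + 8 = 26598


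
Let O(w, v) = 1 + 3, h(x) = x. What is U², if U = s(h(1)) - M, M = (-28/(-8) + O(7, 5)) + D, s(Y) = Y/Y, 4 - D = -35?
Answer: 8281/4 ≈ 2070.3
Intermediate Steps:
D = 39 (D = 4 - 1*(-35) = 4 + 35 = 39)
s(Y) = 1
O(w, v) = 4
M = 93/2 (M = (-28/(-8) + 4) + 39 = (-28*(-⅛) + 4) + 39 = (7/2 + 4) + 39 = 15/2 + 39 = 93/2 ≈ 46.500)
U = -91/2 (U = 1 - 1*93/2 = 1 - 93/2 = -91/2 ≈ -45.500)
U² = (-91/2)² = 8281/4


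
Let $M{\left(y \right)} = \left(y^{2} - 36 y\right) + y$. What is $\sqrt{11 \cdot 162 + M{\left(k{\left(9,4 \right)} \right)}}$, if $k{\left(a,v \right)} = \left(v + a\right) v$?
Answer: $\sqrt{2666} \approx 51.633$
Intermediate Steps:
$k{\left(a,v \right)} = v \left(a + v\right)$ ($k{\left(a,v \right)} = \left(a + v\right) v = v \left(a + v\right)$)
$M{\left(y \right)} = y^{2} - 35 y$
$\sqrt{11 \cdot 162 + M{\left(k{\left(9,4 \right)} \right)}} = \sqrt{11 \cdot 162 + 4 \left(9 + 4\right) \left(-35 + 4 \left(9 + 4\right)\right)} = \sqrt{1782 + 4 \cdot 13 \left(-35 + 4 \cdot 13\right)} = \sqrt{1782 + 52 \left(-35 + 52\right)} = \sqrt{1782 + 52 \cdot 17} = \sqrt{1782 + 884} = \sqrt{2666}$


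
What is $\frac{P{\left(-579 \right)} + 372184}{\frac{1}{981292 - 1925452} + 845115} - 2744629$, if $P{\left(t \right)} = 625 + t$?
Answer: $- \frac{2190004390538792171}{797923778399} \approx -2.7446 \cdot 10^{6}$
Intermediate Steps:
$\frac{P{\left(-579 \right)} + 372184}{\frac{1}{981292 - 1925452} + 845115} - 2744629 = \frac{\left(625 - 579\right) + 372184}{\frac{1}{981292 - 1925452} + 845115} - 2744629 = \frac{46 + 372184}{\frac{1}{-944160} + 845115} - 2744629 = \frac{372230}{- \frac{1}{944160} + 845115} - 2744629 = \frac{372230}{\frac{797923778399}{944160}} - 2744629 = 372230 \cdot \frac{944160}{797923778399} - 2744629 = \frac{351444676800}{797923778399} - 2744629 = - \frac{2190004390538792171}{797923778399}$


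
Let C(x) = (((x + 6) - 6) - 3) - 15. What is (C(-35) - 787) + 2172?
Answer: 1332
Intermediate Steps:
C(x) = -18 + x (C(x) = (((6 + x) - 6) - 3) - 15 = (x - 3) - 15 = (-3 + x) - 15 = -18 + x)
(C(-35) - 787) + 2172 = ((-18 - 35) - 787) + 2172 = (-53 - 787) + 2172 = -840 + 2172 = 1332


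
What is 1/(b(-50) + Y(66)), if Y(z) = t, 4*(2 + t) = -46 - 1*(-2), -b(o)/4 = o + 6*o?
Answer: 1/1387 ≈ 0.00072098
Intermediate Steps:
b(o) = -28*o (b(o) = -4*(o + 6*o) = -28*o)
t = -13 (t = -2 + (-46 - 1*(-2))/4 = -2 + (-46 + 2)/4 = -2 + (¼)*(-44) = -2 - 11 = -13)
Y(z) = -13
1/(b(-50) + Y(66)) = 1/(-28*(-50) - 13) = 1/(1400 - 13) = 1/1387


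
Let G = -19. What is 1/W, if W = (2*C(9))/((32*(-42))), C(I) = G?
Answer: 672/19 ≈ 35.368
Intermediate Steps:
C(I) = -19
W = 19/672 (W = (2*(-19))/((32*(-42))) = -38/(-1344) = -38*(-1/1344) = 19/672 ≈ 0.028274)
1/W = 1/(19/672) = 672/19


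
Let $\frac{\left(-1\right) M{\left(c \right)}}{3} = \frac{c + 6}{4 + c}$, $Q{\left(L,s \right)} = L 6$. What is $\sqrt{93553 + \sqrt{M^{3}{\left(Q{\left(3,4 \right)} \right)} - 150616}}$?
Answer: $\frac{\sqrt{11319913 + 2 i \sqrt{551420518}}}{11} \approx 305.87 + 0.63449 i$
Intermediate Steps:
$Q{\left(L,s \right)} = 6 L$
$M{\left(c \right)} = - \frac{3 \left(6 + c\right)}{4 + c}$ ($M{\left(c \right)} = - 3 \frac{c + 6}{4 + c} = - 3 \frac{6 + c}{4 + c} = - \frac{3 \left(6 + c\right)}{4 + c}$)
$\sqrt{93553 + \sqrt{M^{3}{\left(Q{\left(3,4 \right)} \right)} - 150616}} = \sqrt{93553 + \sqrt{\left(\frac{3 \left(-6 - 6 \cdot 3\right)}{4 + 6 \cdot 3}\right)^{3} - 150616}} = \sqrt{93553 + \sqrt{\left(\frac{3 \left(-6 - 18\right)}{4 + 18}\right)^{3} - 150616}} = \sqrt{93553 + \sqrt{\left(\frac{3 \left(-6 - 18\right)}{22}\right)^{3} - 150616}} = \sqrt{93553 + \sqrt{\left(3 \cdot \frac{1}{22} \left(-24\right)\right)^{3} - 150616}} = \sqrt{93553 + \sqrt{\left(- \frac{36}{11}\right)^{3} - 150616}} = \sqrt{93553 + \sqrt{- \frac{46656}{1331} - 150616}} = \sqrt{93553 + \sqrt{- \frac{200516552}{1331}}} = \sqrt{93553 + \frac{2 i \sqrt{551420518}}{121}}$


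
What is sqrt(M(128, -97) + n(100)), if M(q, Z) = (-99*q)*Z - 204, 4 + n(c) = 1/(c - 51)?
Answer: 5*sqrt(2408793)/7 ≈ 1108.6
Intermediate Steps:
n(c) = -4 + 1/(-51 + c) (n(c) = -4 + 1/(c - 51) = -4 + 1/(-51 + c))
M(q, Z) = -204 - 99*Z*q (M(q, Z) = -99*Z*q - 204 = -204 - 99*Z*q)
sqrt(M(128, -97) + n(100)) = sqrt((-204 - 99*(-97)*128) + (205 - 4*100)/(-51 + 100)) = sqrt((-204 + 1229184) + (205 - 400)/49) = sqrt(1228980 + (1/49)*(-195)) = sqrt(1228980 - 195/49) = sqrt(60219825/49) = 5*sqrt(2408793)/7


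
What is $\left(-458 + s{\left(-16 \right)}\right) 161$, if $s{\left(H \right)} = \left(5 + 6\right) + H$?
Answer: $-74543$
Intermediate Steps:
$s{\left(H \right)} = 11 + H$
$\left(-458 + s{\left(-16 \right)}\right) 161 = \left(-458 + \left(11 - 16\right)\right) 161 = \left(-458 - 5\right) 161 = \left(-463\right) 161 = -74543$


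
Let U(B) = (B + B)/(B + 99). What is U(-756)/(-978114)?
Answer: -28/11900387 ≈ -2.3529e-6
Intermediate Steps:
U(B) = 2*B/(99 + B) (U(B) = (2*B)/(99 + B) = 2*B/(99 + B))
U(-756)/(-978114) = (2*(-756)/(99 - 756))/(-978114) = (2*(-756)/(-657))*(-1/978114) = (2*(-756)*(-1/657))*(-1/978114) = (168/73)*(-1/978114) = -28/11900387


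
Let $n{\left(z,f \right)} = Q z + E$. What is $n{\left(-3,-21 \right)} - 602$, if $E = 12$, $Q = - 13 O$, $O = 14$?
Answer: $-44$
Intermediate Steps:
$Q = -182$ ($Q = \left(-13\right) 14 = -182$)
$n{\left(z,f \right)} = 12 - 182 z$ ($n{\left(z,f \right)} = - 182 z + 12 = 12 - 182 z$)
$n{\left(-3,-21 \right)} - 602 = \left(12 - -546\right) - 602 = \left(12 + 546\right) - 602 = 558 - 602 = -44$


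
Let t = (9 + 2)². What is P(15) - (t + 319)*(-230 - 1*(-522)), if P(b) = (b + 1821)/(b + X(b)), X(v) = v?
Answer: -642094/5 ≈ -1.2842e+5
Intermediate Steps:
t = 121 (t = 11² = 121)
P(b) = (1821 + b)/(2*b) (P(b) = (b + 1821)/(b + b) = (1821 + b)/((2*b)) = (1821 + b)*(1/(2*b)) = (1821 + b)/(2*b))
P(15) - (t + 319)*(-230 - 1*(-522)) = (½)*(1821 + 15)/15 - (121 + 319)*(-230 - 1*(-522)) = (½)*(1/15)*1836 - 440*(-230 + 522) = 306/5 - 440*292 = 306/5 - 1*128480 = 306/5 - 128480 = -642094/5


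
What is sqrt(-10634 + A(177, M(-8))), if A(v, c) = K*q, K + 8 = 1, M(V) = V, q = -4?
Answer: I*sqrt(10606) ≈ 102.99*I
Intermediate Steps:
K = -7 (K = -8 + 1 = -7)
A(v, c) = 28 (A(v, c) = -7*(-4) = 28)
sqrt(-10634 + A(177, M(-8))) = sqrt(-10634 + 28) = sqrt(-10606) = I*sqrt(10606)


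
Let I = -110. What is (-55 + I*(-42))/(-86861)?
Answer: -4565/86861 ≈ -0.052555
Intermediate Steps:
(-55 + I*(-42))/(-86861) = (-55 - 110*(-42))/(-86861) = (-55 + 4620)*(-1/86861) = 4565*(-1/86861) = -4565/86861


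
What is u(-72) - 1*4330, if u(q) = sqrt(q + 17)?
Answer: -4330 + I*sqrt(55) ≈ -4330.0 + 7.4162*I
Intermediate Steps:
u(q) = sqrt(17 + q)
u(-72) - 1*4330 = sqrt(17 - 72) - 1*4330 = sqrt(-55) - 4330 = I*sqrt(55) - 4330 = -4330 + I*sqrt(55)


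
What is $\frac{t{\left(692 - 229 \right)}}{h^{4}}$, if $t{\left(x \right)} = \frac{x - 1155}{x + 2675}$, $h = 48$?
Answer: $- \frac{173}{4164452352} \approx -4.1542 \cdot 10^{-8}$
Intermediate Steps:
$t{\left(x \right)} = \frac{-1155 + x}{2675 + x}$
$\frac{t{\left(692 - 229 \right)}}{h^{4}} = \frac{\frac{1}{2675 + \left(692 - 229\right)} \left(-1155 + \left(692 - 229\right)\right)}{48^{4}} = \frac{\frac{1}{2675 + 463} \left(-1155 + 463\right)}{5308416} = \frac{1}{3138} \left(-692\right) \frac{1}{5308416} = \left(- \frac{346}{1569}\right) \frac{1}{5308416} = - \frac{173}{4164452352}$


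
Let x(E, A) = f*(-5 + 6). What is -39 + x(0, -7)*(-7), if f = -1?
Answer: -32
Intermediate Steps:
x(E, A) = -1 (x(E, A) = -(-5 + 6) = -1*1 = -1)
-39 + x(0, -7)*(-7) = -39 - 1*(-7) = -39 + 7 = -32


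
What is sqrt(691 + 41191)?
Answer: sqrt(41882) ≈ 204.65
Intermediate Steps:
sqrt(691 + 41191) = sqrt(41882)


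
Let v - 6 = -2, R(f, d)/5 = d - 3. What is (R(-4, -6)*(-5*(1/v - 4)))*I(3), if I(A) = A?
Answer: -10125/4 ≈ -2531.3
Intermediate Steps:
R(f, d) = -15 + 5*d (R(f, d) = 5*(d - 3) = 5*(-3 + d) = -15 + 5*d)
v = 4 (v = 6 - 2 = 4)
(R(-4, -6)*(-5*(1/v - 4)))*I(3) = ((-15 + 5*(-6))*(-5*(1/4 - 4)))*3 = ((-15 - 30)*(-5*(1/4 - 4)))*3 = -(-225)*(-15)/4*3 = -45*75/4*3 = -3375/4*3 = -10125/4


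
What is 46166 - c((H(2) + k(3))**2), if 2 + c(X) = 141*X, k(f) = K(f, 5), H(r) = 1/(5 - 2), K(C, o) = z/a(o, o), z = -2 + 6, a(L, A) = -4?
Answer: 138316/3 ≈ 46105.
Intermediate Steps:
z = 4
K(C, o) = -1 (K(C, o) = 4/(-4) = 4*(-1/4) = -1)
H(r) = 1/3
k(f) = -1
c(X) = -2 + 141*X
46166 - c((H(2) + k(3))**2) = 46166 - (-2 + 141*(1/3 - 1)**2) = 46166 - (-2 + 141*(-2/3)**2) = 46166 - (-2 + 141*(4/9)) = 46166 - (-2 + 188/3) = 46166 - 1*182/3 = 46166 - 182/3 = 138316/3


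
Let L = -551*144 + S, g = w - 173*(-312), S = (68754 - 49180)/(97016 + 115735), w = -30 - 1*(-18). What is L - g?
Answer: -28361390734/212751 ≈ -1.3331e+5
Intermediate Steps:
w = -12 (w = -30 + 18 = -12)
S = 19574/212751 ≈ 0.092004
g = 53964 (g = -12 - 173*(-312) = -12 + 53976 = 53964)
L = -16880495770/212751 (L = -551*144 + 19574/212751 = -79344 + 19574/212751 = -16880495770/212751 ≈ -79344.)
L - g = -16880495770/212751 - 1*53964 = -16880495770/212751 - 53964 = -28361390734/212751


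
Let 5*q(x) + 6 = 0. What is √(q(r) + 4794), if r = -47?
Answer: 2*√29955/5 ≈ 69.230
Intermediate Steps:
q(x) = -6/5 (q(x) = -6/5 + (⅕)*0 = -6/5 + 0 = -6/5)
√(q(r) + 4794) = √(-6/5 + 4794) = √(23964/5) = 2*√29955/5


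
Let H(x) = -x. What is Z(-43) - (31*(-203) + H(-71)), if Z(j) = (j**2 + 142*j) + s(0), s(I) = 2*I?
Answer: 1965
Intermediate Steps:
Z(j) = j**2 + 142*j (Z(j) = (j**2 + 142*j) + 2*0 = (j**2 + 142*j) + 0 = j**2 + 142*j)
Z(-43) - (31*(-203) + H(-71)) = -43*(142 - 43) - (31*(-203) - 1*(-71)) = -43*99 - (-6293 + 71) = -4257 - 1*(-6222) = -4257 + 6222 = 1965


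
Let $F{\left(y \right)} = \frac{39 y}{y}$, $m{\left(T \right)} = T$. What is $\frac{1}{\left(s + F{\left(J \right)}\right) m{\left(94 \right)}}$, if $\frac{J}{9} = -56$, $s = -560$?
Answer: $- \frac{1}{48974} \approx -2.0419 \cdot 10^{-5}$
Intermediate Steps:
$J = -504$ ($J = 9 \left(-56\right) = -504$)
$F{\left(y \right)} = 39$
$\frac{1}{\left(s + F{\left(J \right)}\right) m{\left(94 \right)}} = \frac{1}{\left(-560 + 39\right) 94} = \frac{1}{-521} \cdot \frac{1}{94} = \left(- \frac{1}{521}\right) \frac{1}{94} = - \frac{1}{48974}$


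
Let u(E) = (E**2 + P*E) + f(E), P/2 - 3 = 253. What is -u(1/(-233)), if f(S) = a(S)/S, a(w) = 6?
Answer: 76015317/54289 ≈ 1400.2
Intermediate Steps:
P = 512 (P = 6 + 2*253 = 6 + 506 = 512)
f(S) = 6/S
u(E) = E**2 + 6/E + 512*E (u(E) = (E**2 + 512*E) + 6/E = E**2 + 6/E + 512*E)
-u(1/(-233)) = -(6 + (1/(-233))**2*(512 + 1/(-233)))/(1/(-233)) = -(6 + (-1/233)**2*(512 - 1/233))/(-1/233) = -(-233)*(6 + (1/54289)*(119295/233)) = -(-233)*(6 + 119295/12649337) = -(-233)*76015317/12649337 = -1*(-76015317/54289) = 76015317/54289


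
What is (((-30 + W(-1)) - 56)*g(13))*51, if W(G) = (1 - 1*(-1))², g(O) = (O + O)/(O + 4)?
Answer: -6396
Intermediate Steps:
g(O) = 2*O/(4 + O) (g(O) = (2*O)/(4 + O) = 2*O/(4 + O))
W(G) = 4 (W(G) = (1 + 1)² = 2² = 4)
(((-30 + W(-1)) - 56)*g(13))*51 = (((-30 + 4) - 56)*(2*13/(4 + 13)))*51 = ((-26 - 56)*(2*13/17))*51 = -164*13/17*51 = -82*26/17*51 = -2132/17*51 = -6396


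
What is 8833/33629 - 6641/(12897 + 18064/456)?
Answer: -6216481402/24797587423 ≈ -0.25069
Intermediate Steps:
8833/33629 - 6641/(12897 + 18064/456) = 8833*(1/33629) - 6641/(12897 + 18064*(1/456)) = 8833/33629 - 6641/(12897 + 2258/57) = 8833/33629 - 6641/737387/57 = 8833/33629 - 6641*57/737387 = 8833/33629 - 378537/737387 = -6216481402/24797587423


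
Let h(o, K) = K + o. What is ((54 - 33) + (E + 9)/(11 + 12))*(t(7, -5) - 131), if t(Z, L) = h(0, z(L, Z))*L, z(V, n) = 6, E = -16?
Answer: -3332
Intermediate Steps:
t(Z, L) = 6*L (t(Z, L) = (6 + 0)*L = 6*L)
((54 - 33) + (E + 9)/(11 + 12))*(t(7, -5) - 131) = ((54 - 33) + (-16 + 9)/(11 + 12))*(6*(-5) - 131) = (21 - 7/23)*(-30 - 131) = (21 - 7*1/23)*(-161) = (21 - 7/23)*(-161) = (476/23)*(-161) = -3332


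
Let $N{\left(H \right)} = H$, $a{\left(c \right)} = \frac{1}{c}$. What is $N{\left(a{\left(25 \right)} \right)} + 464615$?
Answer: $\frac{11615376}{25} \approx 4.6462 \cdot 10^{5}$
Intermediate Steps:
$N{\left(a{\left(25 \right)} \right)} + 464615 = \frac{1}{25} + 464615 = \frac{11615376}{25}$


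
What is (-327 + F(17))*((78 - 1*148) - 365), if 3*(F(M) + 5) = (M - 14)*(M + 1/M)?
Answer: 2328990/17 ≈ 1.3700e+5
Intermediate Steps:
F(M) = -5 + (-14 + M)*(M + 1/M)/3 (F(M) = -5 + ((M - 14)*(M + 1/M))/3 = -5 + ((-14 + M)*(M + 1/M))/3 = -5 + (-14 + M)*(M + 1/M)/3)
(-327 + F(17))*((78 - 1*148) - 365) = (-327 + (⅓)*(-14 - 1*17*(14 - 1*17² + 14*17))/17)*((78 - 1*148) - 365) = (-327 + (⅓)*(1/17)*(-14 - 1*17*(14 - 1*289 + 238)))*((78 - 148) - 365) = (-327 + (⅓)*(1/17)*(-14 - 1*17*(14 - 289 + 238)))*(-70 - 365) = (-327 + (⅓)*(1/17)*(-14 - 1*17*(-37)))*(-435) = (-327 + (⅓)*(1/17)*(-14 + 629))*(-435) = (-327 + (⅓)*(1/17)*615)*(-435) = (-327 + 205/17)*(-435) = -5354/17*(-435) = 2328990/17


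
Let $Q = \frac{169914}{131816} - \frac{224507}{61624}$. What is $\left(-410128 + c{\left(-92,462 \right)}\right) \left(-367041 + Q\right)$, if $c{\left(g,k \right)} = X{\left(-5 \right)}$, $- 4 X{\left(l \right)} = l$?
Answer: $\frac{611397247707818896555}{4061514592} \approx 1.5053 \cdot 10^{11}$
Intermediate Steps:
$X{\left(l \right)} = - \frac{l}{4}$
$Q = - \frac{2390354297}{1015378648}$ ($Q = 169914 \cdot \frac{1}{131816} - \frac{224507}{61624} = \frac{84957}{65908} - \frac{224507}{61624} = - \frac{2390354297}{1015378648} \approx -2.3541$)
$c{\left(g,k \right)} = \frac{5}{4}$ ($c{\left(g,k \right)} = \left(- \frac{1}{4}\right) \left(-5\right) = \frac{5}{4}$)
$\left(-410128 + c{\left(-92,462 \right)}\right) \left(-367041 + Q\right) = \left(-410128 + \frac{5}{4}\right) \left(-367041 - \frac{2390354297}{1015378648}\right) = \left(- \frac{1640507}{4}\right) \left(- \frac{372687984694865}{1015378648}\right) = \frac{611397247707818896555}{4061514592}$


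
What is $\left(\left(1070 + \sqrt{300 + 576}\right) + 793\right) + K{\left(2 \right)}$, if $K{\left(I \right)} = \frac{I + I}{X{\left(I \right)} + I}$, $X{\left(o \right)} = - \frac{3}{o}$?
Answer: $1871 + 2 \sqrt{219} \approx 1900.6$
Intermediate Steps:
$K{\left(I \right)} = \frac{2 I}{I - \frac{3}{I}}$ ($K{\left(I \right)} = \frac{I + I}{- \frac{3}{I} + I} = \frac{2 I}{I - \frac{3}{I}}$)
$\left(\left(1070 + \sqrt{300 + 576}\right) + 793\right) + K{\left(2 \right)} = \left(\left(1070 + \sqrt{300 + 576}\right) + 793\right) + \frac{2 \cdot 2^{2}}{-3 + 2^{2}} = \left(\left(1070 + \sqrt{876}\right) + 793\right) + 2 \cdot 4 \frac{1}{-3 + 4} = \left(\left(1070 + 2 \sqrt{219}\right) + 793\right) + 2 \cdot 4 \cdot 1^{-1} = \left(1863 + 2 \sqrt{219}\right) + 2 \cdot 4 \cdot 1 = \left(1863 + 2 \sqrt{219}\right) + 8 = 1871 + 2 \sqrt{219}$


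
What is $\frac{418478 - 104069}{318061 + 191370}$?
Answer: $\frac{314409}{509431} \approx 0.61718$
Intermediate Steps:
$\frac{418478 - 104069}{318061 + 191370} = \frac{314409}{509431}$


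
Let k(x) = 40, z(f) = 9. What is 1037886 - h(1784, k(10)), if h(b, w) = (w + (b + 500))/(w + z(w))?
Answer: 7264870/7 ≈ 1.0378e+6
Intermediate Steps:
h(b, w) = (500 + b + w)/(9 + w) (h(b, w) = (w + (b + 500))/(w + 9) = (w + (500 + b))/(9 + w) = (500 + b + w)/(9 + w))
1037886 - h(1784, k(10)) = 1037886 - (500 + 1784 + 40)/(9 + 40) = 1037886 - 2324/49 = 1037886 - 1*332/7 = 1037886 - 332/7 = 7264870/7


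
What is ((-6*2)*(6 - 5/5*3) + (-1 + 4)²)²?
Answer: 729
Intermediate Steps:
((-6*2)*(6 - 5/5*3) + (-1 + 4)²)² = (-12*(6 - 5*⅕*3) + 3²)² = (-12*(6 - 1*3) + 9)² = (-12*(6 - 3) + 9)² = (-12*3 + 9)² = (-36 + 9)² = (-27)² = 729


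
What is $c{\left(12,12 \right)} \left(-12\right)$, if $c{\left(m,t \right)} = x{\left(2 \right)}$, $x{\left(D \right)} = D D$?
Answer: $-48$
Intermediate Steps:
$x{\left(D \right)} = D^{2}$
$c{\left(m,t \right)} = 4$ ($c{\left(m,t \right)} = 2^{2} = 4$)
$c{\left(12,12 \right)} \left(-12\right) = 4 \left(-12\right) = -48$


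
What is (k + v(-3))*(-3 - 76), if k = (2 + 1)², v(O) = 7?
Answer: -1264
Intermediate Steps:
k = 9 (k = 3² = 9)
(k + v(-3))*(-3 - 76) = (9 + 7)*(-3 - 76) = 16*(-79) = -1264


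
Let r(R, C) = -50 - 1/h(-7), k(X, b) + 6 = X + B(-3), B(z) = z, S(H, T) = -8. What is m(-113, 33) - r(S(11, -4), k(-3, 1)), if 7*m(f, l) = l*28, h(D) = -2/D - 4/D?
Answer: 1099/6 ≈ 183.17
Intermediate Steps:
h(D) = -6/D
k(X, b) = -9 + X (k(X, b) = -6 + (X - 3) = -6 + (-3 + X) = -9 + X)
m(f, l) = 4*l (m(f, l) = (l*28)/7 = (28*l)/7 = 4*l)
r(R, C) = -307/6 (r(R, C) = -50 - 1/((-6/(-7))) = -50 - 1/((-6*(-⅐))) = -50 - 1/6/7 = -50 - 1*7/6 = -50 - 7/6 = -307/6)
m(-113, 33) - r(S(11, -4), k(-3, 1)) = 4*33 - 1*(-307/6) = 132 + 307/6 = 1099/6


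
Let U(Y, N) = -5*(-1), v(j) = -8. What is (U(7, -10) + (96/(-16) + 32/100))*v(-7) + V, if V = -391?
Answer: -9639/25 ≈ -385.56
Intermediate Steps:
U(Y, N) = 5
(U(7, -10) + (96/(-16) + 32/100))*v(-7) + V = (5 + (96/(-16) + 32/100))*(-8) - 391 = (5 + (96*(-1/16) + 32*(1/100)))*(-8) - 391 = (5 + (-6 + 8/25))*(-8) - 391 = (5 - 142/25)*(-8) - 391 = -17/25*(-8) - 391 = 136/25 - 391 = -9639/25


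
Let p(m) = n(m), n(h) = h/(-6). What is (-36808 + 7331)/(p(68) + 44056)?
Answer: -88431/132134 ≈ -0.66925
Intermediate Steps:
n(h) = -h/6 (n(h) = h*(-1/6) = -h/6)
p(m) = -m/6
(-36808 + 7331)/(p(68) + 44056) = (-36808 + 7331)/(-1/6*68 + 44056) = -29477/(-34/3 + 44056) = -29477/132134/3 = -29477*3/132134 = -88431/132134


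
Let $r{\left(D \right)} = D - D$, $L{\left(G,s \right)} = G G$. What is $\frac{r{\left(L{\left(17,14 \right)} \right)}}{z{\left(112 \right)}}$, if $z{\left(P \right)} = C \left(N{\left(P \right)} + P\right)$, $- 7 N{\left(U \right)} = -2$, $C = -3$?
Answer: $0$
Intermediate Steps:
$L{\left(G,s \right)} = G^{2}$
$r{\left(D \right)} = 0$
$N{\left(U \right)} = \frac{2}{7}$ ($N{\left(U \right)} = \left(- \frac{1}{7}\right) \left(-2\right) = \frac{2}{7}$)
$z{\left(P \right)} = - \frac{6}{7} - 3 P$ ($z{\left(P \right)} = - 3 \left(\frac{2}{7} + P\right) = - \frac{6}{7} - 3 P$)
$\frac{r{\left(L{\left(17,14 \right)} \right)}}{z{\left(112 \right)}} = \frac{0}{- \frac{6}{7} - 336} = \frac{0}{- \frac{2358}{7}} = 0 \left(- \frac{7}{2358}\right) = 0$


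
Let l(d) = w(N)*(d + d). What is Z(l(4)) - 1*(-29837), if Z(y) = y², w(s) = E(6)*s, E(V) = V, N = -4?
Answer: 66701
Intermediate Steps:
w(s) = 6*s
l(d) = -48*d (l(d) = (6*(-4))*(d + d) = -48*d)
Z(l(4)) - 1*(-29837) = (-48*4)² - 1*(-29837) = (-192)² + 29837 = 36864 + 29837 = 66701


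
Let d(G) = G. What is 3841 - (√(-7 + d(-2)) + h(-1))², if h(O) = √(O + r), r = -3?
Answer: 3866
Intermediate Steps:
h(O) = √(-3 + O) (h(O) = √(O - 3) = √(-3 + O))
3841 - (√(-7 + d(-2)) + h(-1))² = 3841 - (√(-7 - 2) + √(-3 - 1))² = 3841 - (√(-9) + √(-4))² = 3841 - (3*I + 2*I)² = 3841 - (5*I)² = 3841 - 1*(-25) = 3841 + 25 = 3866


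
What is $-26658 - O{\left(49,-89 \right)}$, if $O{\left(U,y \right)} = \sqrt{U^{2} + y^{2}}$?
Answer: $-26658 - \sqrt{10322} \approx -26760.0$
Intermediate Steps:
$-26658 - O{\left(49,-89 \right)} = -26658 - \sqrt{49^{2} + \left(-89\right)^{2}} = -26658 - \sqrt{2401 + 7921} = -26658 - \sqrt{10322}$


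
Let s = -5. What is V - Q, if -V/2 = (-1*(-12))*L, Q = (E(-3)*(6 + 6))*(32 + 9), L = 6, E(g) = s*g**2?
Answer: 21996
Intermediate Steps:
E(g) = -5*g**2
Q = -22140 (Q = ((-5*(-3)**2)*(6 + 6))*(32 + 9) = (-5*9*12)*41 = -45*12*41 = -540*41 = -22140)
V = -144 (V = -2*(-1*(-12))*6 = -24*6 = -2*72 = -144)
V - Q = -144 - 1*(-22140) = -144 + 22140 = 21996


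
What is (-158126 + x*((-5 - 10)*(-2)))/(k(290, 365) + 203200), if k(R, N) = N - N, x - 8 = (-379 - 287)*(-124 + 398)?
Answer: -2816203/101600 ≈ -27.719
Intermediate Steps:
x = -182476 (x = 8 + (-379 - 287)*(-124 + 398) = 8 - 666*274 = 8 - 182484 = -182476)
k(R, N) = 0
(-158126 + x*((-5 - 10)*(-2)))/(k(290, 365) + 203200) = (-158126 - 182476*(-5 - 10)*(-2))/(0 + 203200) = (-158126 - (-2737140)*(-2))/203200 = (-158126 - 182476*30)*(1/203200) = (-158126 - 5474280)*(1/203200) = -5632406*1/203200 = -2816203/101600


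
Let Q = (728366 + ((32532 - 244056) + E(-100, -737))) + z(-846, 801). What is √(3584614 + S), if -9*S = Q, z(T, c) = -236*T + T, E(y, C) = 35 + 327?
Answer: 2*√7886378/3 ≈ 1872.2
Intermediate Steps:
E(y, C) = 362
z(T, c) = -235*T
Q = 716014 (Q = (728366 + ((32532 - 244056) + 362)) - 235*(-846) = (728366 + (-211524 + 362)) + 198810 = (728366 - 211162) + 198810 = 517204 + 198810 = 716014)
S = -716014/9 (S = -⅑*716014 = -716014/9 ≈ -79557.)
√(3584614 + S) = √(3584614 - 716014/9) = √(31545512/9) = 2*√7886378/3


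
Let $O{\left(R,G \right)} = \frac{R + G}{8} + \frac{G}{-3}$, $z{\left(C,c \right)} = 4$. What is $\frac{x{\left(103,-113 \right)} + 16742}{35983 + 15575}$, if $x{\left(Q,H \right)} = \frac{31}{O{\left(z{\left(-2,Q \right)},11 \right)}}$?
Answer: $\frac{359581}{1108497} \approx 0.32439$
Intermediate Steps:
$O{\left(R,G \right)} = - \frac{5 G}{24} + \frac{R}{8}$ ($O{\left(R,G \right)} = \left(G + R\right) \frac{1}{8} + G \left(- \frac{1}{3}\right) = \left(\frac{G}{8} + \frac{R}{8}\right) - \frac{G}{3} = - \frac{5 G}{24} + \frac{R}{8}$)
$x{\left(Q,H \right)} = - \frac{744}{43}$ ($x{\left(Q,H \right)} = \frac{31}{\left(- \frac{5}{24}\right) 11 + \frac{1}{8} \cdot 4} = \frac{31}{- \frac{55}{24} + \frac{1}{2}} = \frac{31}{- \frac{43}{24}} = 31 \left(- \frac{24}{43}\right) = - \frac{744}{43}$)
$\frac{x{\left(103,-113 \right)} + 16742}{35983 + 15575} = \frac{- \frac{744}{43} + 16742}{35983 + 15575} = \frac{719162}{43 \cdot 51558} = \frac{719162}{43} \cdot \frac{1}{51558} = \frac{359581}{1108497}$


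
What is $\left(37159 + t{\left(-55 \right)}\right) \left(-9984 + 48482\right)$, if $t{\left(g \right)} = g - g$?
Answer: $1430547182$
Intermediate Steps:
$t{\left(g \right)} = 0$
$\left(37159 + t{\left(-55 \right)}\right) \left(-9984 + 48482\right) = \left(37159 + 0\right) \left(-9984 + 48482\right) = 37159 \cdot 38498 = 1430547182$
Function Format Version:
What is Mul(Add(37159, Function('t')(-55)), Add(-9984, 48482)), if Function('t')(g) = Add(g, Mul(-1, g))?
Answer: 1430547182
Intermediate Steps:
Function('t')(g) = 0
Mul(Add(37159, Function('t')(-55)), Add(-9984, 48482)) = Mul(Add(37159, 0), Add(-9984, 48482)) = Mul(37159, 38498) = 1430547182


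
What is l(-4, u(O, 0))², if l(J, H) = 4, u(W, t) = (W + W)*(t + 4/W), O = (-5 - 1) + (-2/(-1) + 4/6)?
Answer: 16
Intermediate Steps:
O = -10/3 (O = -6 + (-2*(-1) + 4*(⅙)) = -6 + (2 + ⅔) = -6 + 8/3 = -10/3 ≈ -3.3333)
u(W, t) = 2*W*(t + 4/W) (u(W, t) = (2*W)*(t + 4/W) = 2*W*(t + 4/W))
l(-4, u(O, 0))² = 4² = 16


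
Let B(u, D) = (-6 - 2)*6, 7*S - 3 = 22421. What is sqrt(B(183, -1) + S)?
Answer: 2*sqrt(38654)/7 ≈ 56.173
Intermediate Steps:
S = 22424/7 (S = 3/7 + (1/7)*22421 = 3/7 + 3203 = 22424/7 ≈ 3203.4)
B(u, D) = -48 (B(u, D) = -8*6 = -48)
sqrt(B(183, -1) + S) = sqrt(-48 + 22424/7) = sqrt(22088/7) = 2*sqrt(38654)/7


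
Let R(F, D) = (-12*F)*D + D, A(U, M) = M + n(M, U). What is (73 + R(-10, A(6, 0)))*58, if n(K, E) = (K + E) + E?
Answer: 88450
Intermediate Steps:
n(K, E) = K + 2*E (n(K, E) = (E + K) + E = K + 2*E)
A(U, M) = 2*M + 2*U (A(U, M) = M + (M + 2*U) = 2*M + 2*U)
R(F, D) = D - 12*D*F (R(F, D) = -12*D*F + D = D - 12*D*F)
(73 + R(-10, A(6, 0)))*58 = (73 + (2*0 + 2*6)*(1 - 12*(-10)))*58 = (73 + (0 + 12)*(1 + 120))*58 = (73 + 12*121)*58 = (73 + 1452)*58 = 1525*58 = 88450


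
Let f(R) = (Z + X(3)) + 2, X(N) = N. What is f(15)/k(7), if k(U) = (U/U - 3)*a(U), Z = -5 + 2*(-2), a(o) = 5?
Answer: ⅖ ≈ 0.40000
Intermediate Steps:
Z = -9 (Z = -5 - 4 = -9)
f(R) = -4 (f(R) = (-9 + 3) + 2 = -6 + 2 = -4)
k(U) = -10 (k(U) = (U/U - 3)*5 = (1 - 3)*5 = -2*5 = -10)
f(15)/k(7) = -4/(-10) = -4*(-⅒) = ⅖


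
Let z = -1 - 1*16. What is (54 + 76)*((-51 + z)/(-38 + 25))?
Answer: 680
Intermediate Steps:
z = -17 (z = -1 - 16 = -17)
(54 + 76)*((-51 + z)/(-38 + 25)) = (54 + 76)*((-51 - 17)/(-38 + 25)) = 130*(-68/(-13)) = 130*(-68*(-1/13)) = 130*(68/13) = 680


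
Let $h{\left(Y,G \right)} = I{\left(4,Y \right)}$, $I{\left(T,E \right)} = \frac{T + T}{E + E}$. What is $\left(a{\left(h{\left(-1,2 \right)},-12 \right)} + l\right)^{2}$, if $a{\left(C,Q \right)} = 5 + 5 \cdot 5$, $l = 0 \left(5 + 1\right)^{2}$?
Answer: $900$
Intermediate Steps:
$I{\left(T,E \right)} = \frac{T}{E}$ ($I{\left(T,E \right)} = \frac{2 T}{2 E} = 2 T \frac{1}{2 E} = \frac{T}{E}$)
$h{\left(Y,G \right)} = \frac{4}{Y}$
$l = 0$ ($l = 0 \cdot 6^{2} = 0 \cdot 36 = 0$)
$a{\left(C,Q \right)} = 30$ ($a{\left(C,Q \right)} = 5 + 25 = 30$)
$\left(a{\left(h{\left(-1,2 \right)},-12 \right)} + l\right)^{2} = \left(30 + 0\right)^{2} = 30^{2} = 900$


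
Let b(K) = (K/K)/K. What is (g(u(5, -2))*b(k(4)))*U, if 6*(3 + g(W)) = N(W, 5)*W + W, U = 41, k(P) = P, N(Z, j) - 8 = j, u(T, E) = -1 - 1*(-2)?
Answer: -41/6 ≈ -6.8333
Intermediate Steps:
u(T, E) = 1 (u(T, E) = -1 + 2 = 1)
N(Z, j) = 8 + j
b(K) = 1/K
g(W) = -3 + 7*W/3 (g(W) = -3 + ((8 + 5)*W + W)/6 = -3 + (13*W + W)/6 = -3 + (14*W)/6 = -3 + 7*W/3)
(g(u(5, -2))*b(k(4)))*U = ((-3 + (7/3)*1)/4)*41 = ((-3 + 7/3)*(¼))*41 = -⅔*¼*41 = -⅙*41 = -41/6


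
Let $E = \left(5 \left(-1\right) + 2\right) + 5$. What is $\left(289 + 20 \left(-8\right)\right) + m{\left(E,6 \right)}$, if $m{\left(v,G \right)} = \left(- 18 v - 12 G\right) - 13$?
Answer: $8$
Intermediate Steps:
$E = 2$ ($E = \left(-5 + 2\right) + 5 = -3 + 5 = 2$)
$m{\left(v,G \right)} = -13 - 18 v - 12 G$
$\left(289 + 20 \left(-8\right)\right) + m{\left(E,6 \right)} = \left(289 + 20 \left(-8\right)\right) - 121 = \left(289 - 160\right) - 121 = 129 - 121 = 8$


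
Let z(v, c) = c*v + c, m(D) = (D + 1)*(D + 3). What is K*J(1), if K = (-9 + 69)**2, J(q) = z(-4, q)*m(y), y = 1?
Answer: -86400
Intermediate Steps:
m(D) = (1 + D)*(3 + D)
z(v, c) = c + c*v
J(q) = -24*q (J(q) = (q*(1 - 4))*(3 + 1**2 + 4*1) = (q*(-3))*(3 + 1 + 4) = -3*q*8 = -24*q)
K = 3600 (K = 60**2 = 3600)
K*J(1) = 3600*(-24*1) = 3600*(-24) = -86400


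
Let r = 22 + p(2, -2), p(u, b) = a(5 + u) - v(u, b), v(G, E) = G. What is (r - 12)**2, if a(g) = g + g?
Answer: 484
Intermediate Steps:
a(g) = 2*g
p(u, b) = 10 + u (p(u, b) = 2*(5 + u) - u = (10 + 2*u) - u = 10 + u)
r = 34 (r = 22 + (10 + 2) = 22 + 12 = 34)
(r - 12)**2 = (34 - 12)**2 = 22**2 = 484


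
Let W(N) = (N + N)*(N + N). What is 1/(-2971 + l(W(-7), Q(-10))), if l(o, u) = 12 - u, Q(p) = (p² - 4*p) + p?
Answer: -1/3089 ≈ -0.00032373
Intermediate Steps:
W(N) = 4*N² (W(N) = (2*N)*(2*N) = 4*N²)
Q(p) = p² - 3*p
1/(-2971 + l(W(-7), Q(-10))) = 1/(-2971 + (12 - (-10)*(-3 - 10))) = 1/(-2971 + (12 - (-10)*(-13))) = 1/(-2971 + (12 - 1*130)) = 1/(-2971 + (12 - 130)) = 1/(-2971 - 118) = 1/(-3089) = -1/3089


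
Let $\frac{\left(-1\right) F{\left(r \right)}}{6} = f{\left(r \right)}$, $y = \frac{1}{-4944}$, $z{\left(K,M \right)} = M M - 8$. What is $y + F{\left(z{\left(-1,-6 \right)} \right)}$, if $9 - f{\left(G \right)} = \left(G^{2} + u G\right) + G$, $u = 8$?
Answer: $\frac{30464927}{4944} \approx 6162.0$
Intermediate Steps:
$f{\left(G \right)} = 9 - G^{2} - 9 G$ ($f{\left(G \right)} = 9 - \left(\left(G^{2} + 8 G\right) + G\right) = 9 - \left(G^{2} + 9 G\right) = 9 - G^{2} - 9 G$)
$z{\left(K,M \right)} = -8 + M^{2}$ ($z{\left(K,M \right)} = M^{2} - 8 = -8 + M^{2}$)
$y = - \frac{1}{4944} \approx -0.00020227$
$F{\left(r \right)} = -54 + 6 r^{2} + 54 r$ ($F{\left(r \right)} = - 6 \left(9 - r^{2} - 9 r\right) = -54 + 6 r^{2} + 54 r$)
$y + F{\left(z{\left(-1,-6 \right)} \right)} = - \frac{1}{4944} + \left(-54 + 6 \left(-8 + \left(-6\right)^{2}\right)^{2} + 54 \left(-8 + \left(-6\right)^{2}\right)\right) = - \frac{1}{4944} + \left(-54 + 6 \left(-8 + 36\right)^{2} + 54 \left(-8 + 36\right)\right) = - \frac{1}{4944} + \left(-54 + 6 \cdot 28^{2} + 54 \cdot 28\right) = - \frac{1}{4944} + \left(-54 + 6 \cdot 784 + 1512\right) = - \frac{1}{4944} + \left(-54 + 4704 + 1512\right) = - \frac{1}{4944} + 6162 = \frac{30464927}{4944}$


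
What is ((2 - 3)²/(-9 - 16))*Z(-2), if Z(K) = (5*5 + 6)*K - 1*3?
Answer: 13/5 ≈ 2.6000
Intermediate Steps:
Z(K) = -3 + 31*K (Z(K) = (25 + 6)*K - 3 = 31*K - 3 = -3 + 31*K)
((2 - 3)²/(-9 - 16))*Z(-2) = ((2 - 3)²/(-9 - 16))*(-3 + 31*(-2)) = ((-1)²/(-25))*(-3 - 62) = (1*(-1/25))*(-65) = -1/25*(-65) = 13/5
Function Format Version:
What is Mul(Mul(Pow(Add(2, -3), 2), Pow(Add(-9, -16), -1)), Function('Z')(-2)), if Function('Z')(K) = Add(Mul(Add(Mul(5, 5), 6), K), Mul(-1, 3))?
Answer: Rational(13, 5) ≈ 2.6000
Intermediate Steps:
Function('Z')(K) = Add(-3, Mul(31, K)) (Function('Z')(K) = Add(Mul(Add(25, 6), K), -3) = Add(Mul(31, K), -3) = Add(-3, Mul(31, K)))
Mul(Mul(Pow(Add(2, -3), 2), Pow(Add(-9, -16), -1)), Function('Z')(-2)) = Mul(Mul(Pow(Add(2, -3), 2), Pow(Add(-9, -16), -1)), Add(-3, Mul(31, -2))) = Mul(Mul(Pow(-1, 2), Pow(-25, -1)), Add(-3, -62)) = Mul(Mul(1, Rational(-1, 25)), -65) = Mul(Rational(-1, 25), -65) = Rational(13, 5)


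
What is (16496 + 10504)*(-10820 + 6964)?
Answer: -104112000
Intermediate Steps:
(16496 + 10504)*(-10820 + 6964) = 27000*(-3856) = -104112000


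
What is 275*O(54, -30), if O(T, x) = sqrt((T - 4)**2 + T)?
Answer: 275*sqrt(2554) ≈ 13898.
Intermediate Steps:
O(T, x) = sqrt(T + (-4 + T)**2) (O(T, x) = sqrt((-4 + T)**2 + T) = sqrt(T + (-4 + T)**2))
275*O(54, -30) = 275*sqrt(54 + (-4 + 54)**2) = 275*sqrt(54 + 50**2) = 275*sqrt(54 + 2500) = 275*sqrt(2554)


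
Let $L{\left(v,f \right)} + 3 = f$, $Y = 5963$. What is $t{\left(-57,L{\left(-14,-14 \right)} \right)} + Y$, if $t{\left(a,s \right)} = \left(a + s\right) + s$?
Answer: $5872$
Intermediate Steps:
$L{\left(v,f \right)} = -3 + f$
$t{\left(a,s \right)} = a + 2 s$
$t{\left(-57,L{\left(-14,-14 \right)} \right)} + Y = \left(-57 + 2 \left(-3 - 14\right)\right) + 5963 = \left(-57 + 2 \left(-17\right)\right) + 5963 = \left(-57 - 34\right) + 5963 = -91 + 5963 = 5872$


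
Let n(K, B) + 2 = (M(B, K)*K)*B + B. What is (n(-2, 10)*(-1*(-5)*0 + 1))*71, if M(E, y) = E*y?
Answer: 28968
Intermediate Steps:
n(K, B) = -2 + B + B**2*K**2 (n(K, B) = -2 + (((B*K)*K)*B + B) = -2 + ((B*K**2)*B + B) = -2 + (B**2*K**2 + B) = -2 + (B + B**2*K**2) = -2 + B + B**2*K**2)
(n(-2, 10)*(-1*(-5)*0 + 1))*71 = ((-2 + 10 + 10**2*(-2)**2)*(-1*(-5)*0 + 1))*71 = ((-2 + 10 + 100*4)*(5*0 + 1))*71 = ((-2 + 10 + 400)*(0 + 1))*71 = (408*1)*71 = 408*71 = 28968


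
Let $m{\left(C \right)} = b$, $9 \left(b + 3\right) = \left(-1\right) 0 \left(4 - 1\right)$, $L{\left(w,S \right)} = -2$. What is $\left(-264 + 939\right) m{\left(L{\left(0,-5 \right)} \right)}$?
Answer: $-2025$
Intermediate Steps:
$b = -3$ ($b = -3 + \frac{\left(-1\right) 0 \left(4 - 1\right)}{9} = -3 + \frac{0 \cdot 3}{9} = -3 + \frac{1}{9} \cdot 0 = -3 + 0 = -3$)
$m{\left(C \right)} = -3$
$\left(-264 + 939\right) m{\left(L{\left(0,-5 \right)} \right)} = \left(-264 + 939\right) \left(-3\right) = 675 \left(-3\right) = -2025$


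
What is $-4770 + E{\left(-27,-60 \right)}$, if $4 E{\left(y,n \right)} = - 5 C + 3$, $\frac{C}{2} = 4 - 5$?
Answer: $- \frac{19067}{4} \approx -4766.8$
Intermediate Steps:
$C = -2$ ($C = 2 \left(4 - 5\right) = 2 \left(-1\right) = -2$)
$E{\left(y,n \right)} = \frac{13}{4}$ ($E{\left(y,n \right)} = \frac{\left(-5\right) \left(-2\right) + 3}{4} = \frac{10 + 3}{4} = \frac{1}{4} \cdot 13 = \frac{13}{4}$)
$-4770 + E{\left(-27,-60 \right)} = -4770 + \frac{13}{4} = - \frac{19067}{4}$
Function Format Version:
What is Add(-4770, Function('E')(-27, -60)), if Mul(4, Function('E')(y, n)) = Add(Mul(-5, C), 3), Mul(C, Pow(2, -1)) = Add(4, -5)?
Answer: Rational(-19067, 4) ≈ -4766.8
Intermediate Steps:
C = -2 (C = Mul(2, Add(4, -5)) = Mul(2, -1) = -2)
Function('E')(y, n) = Rational(13, 4) (Function('E')(y, n) = Mul(Rational(1, 4), Add(Mul(-5, -2), 3)) = Mul(Rational(1, 4), Add(10, 3)) = Mul(Rational(1, 4), 13) = Rational(13, 4))
Add(-4770, Function('E')(-27, -60)) = Add(-4770, Rational(13, 4)) = Rational(-19067, 4)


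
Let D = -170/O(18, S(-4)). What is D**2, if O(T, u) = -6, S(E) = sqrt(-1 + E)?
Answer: 7225/9 ≈ 802.78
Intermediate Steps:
D = 85/3 (D = -170/(-6) = -170*(-1/6) = 85/3 ≈ 28.333)
D**2 = (85/3)**2 = 7225/9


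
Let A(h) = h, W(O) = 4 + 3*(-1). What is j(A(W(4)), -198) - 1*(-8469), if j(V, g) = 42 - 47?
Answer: 8464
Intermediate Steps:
W(O) = 1 (W(O) = 4 - 3 = 1)
j(V, g) = -5
j(A(W(4)), -198) - 1*(-8469) = -5 - 1*(-8469) = -5 + 8469 = 8464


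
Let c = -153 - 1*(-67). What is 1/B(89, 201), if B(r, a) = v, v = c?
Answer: -1/86 ≈ -0.011628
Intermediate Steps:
c = -86 (c = -153 + 67 = -86)
v = -86
B(r, a) = -86
1/B(89, 201) = 1/(-86) = -1/86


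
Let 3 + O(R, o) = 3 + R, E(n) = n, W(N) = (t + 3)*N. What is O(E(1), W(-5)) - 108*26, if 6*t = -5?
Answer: -2807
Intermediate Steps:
t = -5/6 (t = (1/6)*(-5) = -5/6 ≈ -0.83333)
W(N) = 13*N/6 (W(N) = (-5/6 + 3)*N = 13*N/6)
O(R, o) = R (O(R, o) = -3 + (3 + R) = R)
O(E(1), W(-5)) - 108*26 = 1 - 108*26 = 1 - 2808 = -2807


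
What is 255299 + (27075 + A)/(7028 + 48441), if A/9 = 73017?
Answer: 14161864459/55469 ≈ 2.5531e+5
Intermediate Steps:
A = 657153 (A = 9*73017 = 657153)
255299 + (27075 + A)/(7028 + 48441) = 255299 + (27075 + 657153)/(7028 + 48441) = 255299 + 684228/55469 = 14161864459/55469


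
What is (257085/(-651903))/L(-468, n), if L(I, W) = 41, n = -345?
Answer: -85695/8909341 ≈ -0.0096186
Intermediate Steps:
(257085/(-651903))/L(-468, n) = (257085/(-651903))/41 = (257085*(-1/651903))*(1/41) = -85695/217301*1/41 = -85695/8909341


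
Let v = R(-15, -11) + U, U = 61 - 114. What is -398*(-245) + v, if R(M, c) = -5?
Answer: 97452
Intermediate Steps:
U = -53
v = -58 (v = -5 - 53 = -58)
-398*(-245) + v = -398*(-245) - 58 = 97510 - 58 = 97452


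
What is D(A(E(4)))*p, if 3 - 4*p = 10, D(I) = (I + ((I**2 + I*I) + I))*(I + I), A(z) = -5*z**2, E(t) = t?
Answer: 3539200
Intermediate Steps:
D(I) = 2*I*(2*I + 2*I**2) (D(I) = (I + ((I**2 + I**2) + I))*(2*I) = (I + (2*I**2 + I))*(2*I) = (I + (I + 2*I**2))*(2*I) = (2*I + 2*I**2)*(2*I) = 2*I*(2*I + 2*I**2))
p = -7/4 (p = 3/4 - 1/4*10 = 3/4 - 5/2 = -7/4 ≈ -1.7500)
D(A(E(4)))*p = (4*(-5*4**2)**2*(1 - 5*4**2))*(-7/4) = (4*(-5*16)**2*(1 - 5*16))*(-7/4) = (4*(-80)**2*(1 - 80))*(-7/4) = (4*6400*(-79))*(-7/4) = -2022400*(-7/4) = 3539200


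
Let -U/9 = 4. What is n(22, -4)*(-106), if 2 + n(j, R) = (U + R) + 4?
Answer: 4028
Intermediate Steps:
U = -36 (U = -9*4 = -36)
n(j, R) = -34 + R (n(j, R) = -2 + ((-36 + R) + 4) = -2 + (-32 + R) = -34 + R)
n(22, -4)*(-106) = (-34 - 4)*(-106) = -38*(-106) = 4028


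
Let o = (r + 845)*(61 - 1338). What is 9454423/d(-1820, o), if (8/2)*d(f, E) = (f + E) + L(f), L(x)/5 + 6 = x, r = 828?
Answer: -37817692/2147371 ≈ -17.611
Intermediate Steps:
L(x) = -30 + 5*x
o = -2136421 (o = (828 + 845)*(61 - 1338) = 1673*(-1277) = -2136421)
d(f, E) = -15/2 + E/4 + 3*f/2 (d(f, E) = ((f + E) + (-30 + 5*f))/4 = ((E + f) + (-30 + 5*f))/4 = (-30 + E + 6*f)/4 = -15/2 + E/4 + 3*f/2)
9454423/d(-1820, o) = 9454423/(-15/2 + (¼)*(-2136421) + (3/2)*(-1820)) = 9454423/(-15/2 - 2136421/4 - 2730) = 9454423/(-2147371/4) = 9454423*(-4/2147371) = -37817692/2147371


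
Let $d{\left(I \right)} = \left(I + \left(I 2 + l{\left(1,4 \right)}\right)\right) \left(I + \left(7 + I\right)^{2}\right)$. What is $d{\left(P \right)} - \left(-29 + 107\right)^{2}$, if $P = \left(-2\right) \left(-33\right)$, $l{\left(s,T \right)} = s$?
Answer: $1067521$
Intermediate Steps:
$P = 66$
$d{\left(I \right)} = \left(1 + 3 I\right) \left(I + \left(7 + I\right)^{2}\right)$ ($d{\left(I \right)} = \left(I + \left(I 2 + 1\right)\right) \left(I + \left(7 + I\right)^{2}\right) = \left(I + \left(2 I + 1\right)\right) \left(I + \left(7 + I\right)^{2}\right) = \left(I + \left(1 + 2 I\right)\right) \left(I + \left(7 + I\right)^{2}\right) = \left(1 + 3 I\right) \left(I + \left(7 + I\right)^{2}\right)$)
$d{\left(P \right)} - \left(-29 + 107\right)^{2} = \left(49 + 3 \cdot 66^{3} + 46 \cdot 66^{2} + 162 \cdot 66\right) - \left(-29 + 107\right)^{2} = \left(49 + 3 \cdot 287496 + 46 \cdot 4356 + 10692\right) - 78^{2} = \left(49 + 862488 + 200376 + 10692\right) - 6084 = 1073605 - 6084 = 1067521$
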